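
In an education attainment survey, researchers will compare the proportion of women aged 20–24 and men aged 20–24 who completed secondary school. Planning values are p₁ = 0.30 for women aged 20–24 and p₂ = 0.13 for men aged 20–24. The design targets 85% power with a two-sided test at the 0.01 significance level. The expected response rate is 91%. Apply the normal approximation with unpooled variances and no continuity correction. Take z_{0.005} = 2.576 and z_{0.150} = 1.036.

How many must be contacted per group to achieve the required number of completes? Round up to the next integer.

n = (z_{α/2} + z_β)² · [p₁(1−p₁) + p₂(1−p₂)] / (p₁ − p₂)²
  = (2.576 + 1.036)² · (0.30·0.70 + 0.13·0.87) / (0.17)²
  = (3.612)² · (0.2100 + 0.1131) / 0.0289
  = 13.0465 · 0.3231 / 0.0289
  = 145.86
Adjust for 91% response: 145.86 / 0.91 = 160.29.
Round up → n = 161 per group.

n = 161 per group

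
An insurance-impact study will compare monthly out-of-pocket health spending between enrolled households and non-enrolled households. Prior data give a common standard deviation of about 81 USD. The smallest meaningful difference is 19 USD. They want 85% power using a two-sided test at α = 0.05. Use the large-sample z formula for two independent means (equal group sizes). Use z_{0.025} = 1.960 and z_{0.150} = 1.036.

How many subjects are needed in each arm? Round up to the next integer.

n = 327 per group

n = (z_{α/2} + z_β)² · (σ₁² + σ₂²) / δ²
  = (1.960 + 1.036)² · (2·81² = 13122) / 19²
  = 8.9760 · 13122 / 361
  = 326.27
Round up → n = 327 per group.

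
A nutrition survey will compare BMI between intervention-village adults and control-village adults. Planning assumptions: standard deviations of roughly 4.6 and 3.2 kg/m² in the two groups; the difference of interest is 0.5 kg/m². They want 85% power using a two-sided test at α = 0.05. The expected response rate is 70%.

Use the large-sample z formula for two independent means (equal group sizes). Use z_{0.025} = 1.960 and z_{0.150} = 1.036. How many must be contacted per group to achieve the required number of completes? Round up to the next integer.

n = (z_{α/2} + z_β)² · (σ₁² + σ₂²) / δ²
  = (1.960 + 1.036)² · (4.6² + 3.2² = 31.4) / 0.5²
  = 8.9760 · 31.4 / 0.25
  = 1127.39
Adjust for 70% response: 1127.39 / 0.70 = 1610.55.
Round up → n = 1611 per group.

n = 1611 per group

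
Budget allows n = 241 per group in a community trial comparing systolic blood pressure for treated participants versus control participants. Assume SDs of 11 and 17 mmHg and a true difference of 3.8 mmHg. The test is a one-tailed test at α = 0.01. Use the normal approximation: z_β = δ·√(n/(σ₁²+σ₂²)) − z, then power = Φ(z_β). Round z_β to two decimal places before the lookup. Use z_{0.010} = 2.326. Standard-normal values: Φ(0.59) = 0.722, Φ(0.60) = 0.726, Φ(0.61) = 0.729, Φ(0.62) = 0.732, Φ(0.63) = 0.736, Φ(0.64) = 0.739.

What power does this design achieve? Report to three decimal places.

Power ≈ 0.722

z_β = δ·√(n/(σ₁²+σ₂²)) − z_α
    = 3.8 · √(241/410) − 2.326
    = 3.8 · 0.76668 − 2.326
    = 2.9134 − 2.326 = 0.5874 → 0.59
Power = Φ(0.59) = 0.722.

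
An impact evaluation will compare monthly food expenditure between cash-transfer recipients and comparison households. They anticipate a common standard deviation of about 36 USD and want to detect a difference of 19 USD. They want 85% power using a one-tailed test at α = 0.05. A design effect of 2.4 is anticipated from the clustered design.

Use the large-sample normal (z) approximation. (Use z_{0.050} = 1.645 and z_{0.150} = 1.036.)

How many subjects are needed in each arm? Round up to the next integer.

n = 124 per group

n = (z_α + z_β)² · (σ₁² + σ₂²) / δ²
  = (1.645 + 1.036)² · (2·36² = 2592) / 19²
  = 7.1878 · 2592 / 361
  = 51.61
Design effect: 2.4 × 51.61 = 123.86.
Round up → n = 124 per group.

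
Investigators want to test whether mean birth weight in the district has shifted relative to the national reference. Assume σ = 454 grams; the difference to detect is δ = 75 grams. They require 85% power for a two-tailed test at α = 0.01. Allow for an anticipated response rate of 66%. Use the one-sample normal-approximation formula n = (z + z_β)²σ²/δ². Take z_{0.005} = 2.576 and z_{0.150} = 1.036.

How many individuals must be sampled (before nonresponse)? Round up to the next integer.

n = (z_{α/2} + z_β)² · σ² / δ²
  = (2.576 + 1.036)² · 454² / 75²
  = 13.0465 · 206116 / 5625
  = 478.06
Adjust for 66% response: 478.06 / 0.66 = 724.34.
Round up → n = 725.

n = 725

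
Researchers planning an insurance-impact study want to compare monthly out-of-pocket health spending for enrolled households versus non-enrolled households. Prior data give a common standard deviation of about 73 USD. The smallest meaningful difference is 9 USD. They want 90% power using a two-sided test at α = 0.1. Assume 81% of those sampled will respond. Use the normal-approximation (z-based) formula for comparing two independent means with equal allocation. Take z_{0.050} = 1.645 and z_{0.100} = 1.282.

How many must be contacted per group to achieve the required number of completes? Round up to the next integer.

n = (z_{α/2} + z_β)² · (σ₁² + σ₂²) / δ²
  = (1.645 + 1.282)² · (2·73² = 10658) / 9²
  = 8.5673 · 10658 / 81
  = 1127.29
Adjust for 81% response: 1127.29 / 0.81 = 1391.72.
Round up → n = 1392 per group.

n = 1392 per group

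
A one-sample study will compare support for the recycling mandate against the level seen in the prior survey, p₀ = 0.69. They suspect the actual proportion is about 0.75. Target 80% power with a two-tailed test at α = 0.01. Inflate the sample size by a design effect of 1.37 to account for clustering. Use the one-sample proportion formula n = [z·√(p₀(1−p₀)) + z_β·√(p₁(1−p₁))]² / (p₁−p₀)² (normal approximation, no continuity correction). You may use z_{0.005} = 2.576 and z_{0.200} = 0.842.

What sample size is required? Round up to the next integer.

n = [z_{α/2}·√(p₀q₀) + z_β·√(p₁q₁)]² / (p₁ − p₀)²
  = [2.576·√(0.69·0.31) + 0.842·√(0.75·0.25)]² / (0.06)²
  = [2.576·0.4625 + 0.842·0.4330]² / 0.0036
  = [1.5560]² / 0.0036
  = 672.52
Design effect: 1.37 × 672.52 = 921.35.
Round up → n = 922.

n = 922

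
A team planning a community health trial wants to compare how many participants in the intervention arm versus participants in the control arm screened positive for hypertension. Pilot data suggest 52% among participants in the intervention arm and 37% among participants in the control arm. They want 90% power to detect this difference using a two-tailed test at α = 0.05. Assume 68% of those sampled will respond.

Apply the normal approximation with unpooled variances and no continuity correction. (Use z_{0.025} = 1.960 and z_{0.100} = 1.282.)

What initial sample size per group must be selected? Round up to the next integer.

n = (z_{α/2} + z_β)² · [p₁(1−p₁) + p₂(1−p₂)] / (p₁ − p₂)²
  = (1.960 + 1.282)² · (0.52·0.48 + 0.37·0.63) / (0.15)²
  = (3.242)² · (0.2496 + 0.2331) / 0.0225
  = 10.5106 · 0.4827 / 0.0225
  = 225.49
Adjust for 68% response: 225.49 / 0.68 = 331.60.
Round up → n = 332 per group.

n = 332 per group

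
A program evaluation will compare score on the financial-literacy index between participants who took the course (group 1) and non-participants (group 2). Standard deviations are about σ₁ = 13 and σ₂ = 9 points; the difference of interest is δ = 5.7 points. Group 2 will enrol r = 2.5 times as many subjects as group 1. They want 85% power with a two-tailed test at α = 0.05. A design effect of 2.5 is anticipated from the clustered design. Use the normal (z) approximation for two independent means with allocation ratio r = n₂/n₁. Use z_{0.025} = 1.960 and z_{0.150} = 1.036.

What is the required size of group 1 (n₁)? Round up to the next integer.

n₁ = 140

n₁ = (z_{α/2} + z_β)² · (σ₁² + σ₂²/r) / δ²
   = (1.960 + 1.036)² · (13² + 9²/2.5) / 5.7²
   = 8.9760 · (169 + 32.4) / 32.49
   = 8.9760 · 201.4 / 32.49
   = 55.64
Design effect: 2.5 × 55.64 = 139.10.
Round up → n₁ = 140; n₂ = r·n₁ = 2.5 × 140 = 350.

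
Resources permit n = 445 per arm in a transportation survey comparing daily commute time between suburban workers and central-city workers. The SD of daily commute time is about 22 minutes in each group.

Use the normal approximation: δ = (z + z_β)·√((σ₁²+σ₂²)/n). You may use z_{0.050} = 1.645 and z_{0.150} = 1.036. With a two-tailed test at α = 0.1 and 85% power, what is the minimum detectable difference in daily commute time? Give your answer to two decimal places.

Minimum detectable difference ≈ 3.95 minutes

δ = (z_{α/2} + z_β) · √((σ₁²+σ₂²)/n)
  = (1.645 + 1.036) · √(968/445)
  = 2.681 · √2.1753
  = 2.681 · 1.4749
  = 3.9542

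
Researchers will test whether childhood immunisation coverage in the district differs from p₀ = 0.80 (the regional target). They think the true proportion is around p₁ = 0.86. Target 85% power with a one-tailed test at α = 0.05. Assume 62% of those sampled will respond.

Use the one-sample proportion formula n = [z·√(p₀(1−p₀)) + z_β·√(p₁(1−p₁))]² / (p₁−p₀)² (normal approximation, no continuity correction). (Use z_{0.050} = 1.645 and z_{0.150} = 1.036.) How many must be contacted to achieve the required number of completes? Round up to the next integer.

n = 464

n = [z_α·√(p₀q₀) + z_β·√(p₁q₁)]² / (p₁ − p₀)²
  = [1.645·√(0.80·0.20) + 1.036·√(0.86·0.14)]² / (0.06)²
  = [1.645·0.4000 + 1.036·0.3470]² / 0.0036
  = [1.0175]² / 0.0036
  = 287.57
Adjust for 62% response: 287.57 / 0.62 = 463.83.
Round up → n = 464.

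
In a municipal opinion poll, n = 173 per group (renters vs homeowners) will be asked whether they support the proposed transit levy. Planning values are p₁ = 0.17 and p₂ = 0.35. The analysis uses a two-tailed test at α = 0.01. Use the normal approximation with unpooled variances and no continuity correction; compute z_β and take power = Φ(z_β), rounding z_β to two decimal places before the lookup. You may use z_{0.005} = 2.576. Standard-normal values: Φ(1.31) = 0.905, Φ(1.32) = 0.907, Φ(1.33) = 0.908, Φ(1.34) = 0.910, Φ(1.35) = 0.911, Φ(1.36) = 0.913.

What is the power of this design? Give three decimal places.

Power ≈ 0.907

z_β = |p₁−p₂|·√(n/[p₁q₁+p₂q₂]) − z_{α/2}
    = 0.18 · √(173/0.3686) − 2.576
    = 0.18 · 21.6643 − 2.576
    = 3.8996 − 2.576 = 1.3236 → 1.32
Power = Φ(1.32) = 0.907.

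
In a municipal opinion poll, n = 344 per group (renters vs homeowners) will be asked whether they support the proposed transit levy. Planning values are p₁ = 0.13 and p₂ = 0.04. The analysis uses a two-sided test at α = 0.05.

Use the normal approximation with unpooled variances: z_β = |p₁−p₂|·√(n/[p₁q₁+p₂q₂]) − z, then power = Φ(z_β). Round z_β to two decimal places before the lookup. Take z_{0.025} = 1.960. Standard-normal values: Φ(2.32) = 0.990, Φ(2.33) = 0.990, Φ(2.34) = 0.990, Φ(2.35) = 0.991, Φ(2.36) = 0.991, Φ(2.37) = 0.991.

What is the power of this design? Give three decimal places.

z_β = |p₁−p₂|·√(n/[p₁q₁+p₂q₂]) − z_{α/2}
    = 0.09 · √(344/0.1515) − 1.960
    = 0.09 · 47.6511 − 1.960
    = 4.2886 − 1.960 = 2.3286 → 2.33
Power = Φ(2.33) = 0.990.

Power ≈ 0.990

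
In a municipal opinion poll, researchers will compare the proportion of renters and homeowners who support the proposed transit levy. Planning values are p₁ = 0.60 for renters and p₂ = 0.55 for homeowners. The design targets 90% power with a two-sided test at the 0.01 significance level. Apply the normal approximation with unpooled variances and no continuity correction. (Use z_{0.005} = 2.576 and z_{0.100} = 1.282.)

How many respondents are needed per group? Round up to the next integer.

n = 2903 per group

n = (z_{α/2} + z_β)² · [p₁(1−p₁) + p₂(1−p₂)] / (p₁ − p₂)²
  = (2.576 + 1.282)² · (0.60·0.40 + 0.55·0.45) / (0.05)²
  = (3.858)² · (0.2400 + 0.2475) / 0.0025
  = 14.8842 · 0.4875 / 0.0025
  = 2902.41
Round up → n = 2903 per group.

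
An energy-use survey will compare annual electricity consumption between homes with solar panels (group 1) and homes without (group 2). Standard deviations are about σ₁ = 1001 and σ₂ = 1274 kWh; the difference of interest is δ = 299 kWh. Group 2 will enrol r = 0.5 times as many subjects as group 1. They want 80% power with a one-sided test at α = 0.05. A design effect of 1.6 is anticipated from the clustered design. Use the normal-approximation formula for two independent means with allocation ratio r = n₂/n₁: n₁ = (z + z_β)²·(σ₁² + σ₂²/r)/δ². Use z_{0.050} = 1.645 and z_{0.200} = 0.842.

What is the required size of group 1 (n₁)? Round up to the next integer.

n₁ = 471

n₁ = (z_α + z_β)² · (σ₁² + σ₂²/r) / δ²
   = (1.645 + 0.842)² · (1001² + 1274²/0.5) / 299²
   = 6.1852 · (1002001 + 3246152) / 89401
   = 6.1852 · 4248153 / 89401
   = 293.91
Design effect: 1.6 × 293.91 = 470.25.
Round up → n₁ = 471; n₂ = r·n₁ = 0.5 × 471 = 236.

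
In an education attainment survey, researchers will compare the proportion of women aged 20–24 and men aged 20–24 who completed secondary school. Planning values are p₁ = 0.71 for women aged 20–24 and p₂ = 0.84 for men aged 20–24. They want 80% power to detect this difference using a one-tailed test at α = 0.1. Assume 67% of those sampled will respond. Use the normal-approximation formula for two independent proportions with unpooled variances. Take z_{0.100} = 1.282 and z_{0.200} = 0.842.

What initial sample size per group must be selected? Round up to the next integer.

n = (z_α + z_β)² · [p₁(1−p₁) + p₂(1−p₂)] / (p₁ − p₂)²
  = (1.282 + 0.842)² · (0.71·0.29 + 0.84·0.16) / (-0.13)²
  = (2.124)² · (0.2059 + 0.1344) / 0.0169
  = 4.5114 · 0.3403 / 0.0169
  = 90.84
Adjust for 67% response: 90.84 / 0.67 = 135.58.
Round up → n = 136 per group.

n = 136 per group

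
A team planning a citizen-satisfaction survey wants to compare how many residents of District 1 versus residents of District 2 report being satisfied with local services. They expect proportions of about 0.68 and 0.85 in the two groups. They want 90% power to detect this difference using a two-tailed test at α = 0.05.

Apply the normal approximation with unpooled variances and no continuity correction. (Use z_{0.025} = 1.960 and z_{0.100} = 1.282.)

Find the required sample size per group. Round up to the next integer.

n = (z_{α/2} + z_β)² · [p₁(1−p₁) + p₂(1−p₂)] / (p₁ − p₂)²
  = (1.960 + 1.282)² · (0.68·0.32 + 0.85·0.15) / (-0.17)²
  = (3.242)² · (0.2176 + 0.1275) / 0.0289
  = 10.5106 · 0.3451 / 0.0289
  = 125.51
Round up → n = 126 per group.

n = 126 per group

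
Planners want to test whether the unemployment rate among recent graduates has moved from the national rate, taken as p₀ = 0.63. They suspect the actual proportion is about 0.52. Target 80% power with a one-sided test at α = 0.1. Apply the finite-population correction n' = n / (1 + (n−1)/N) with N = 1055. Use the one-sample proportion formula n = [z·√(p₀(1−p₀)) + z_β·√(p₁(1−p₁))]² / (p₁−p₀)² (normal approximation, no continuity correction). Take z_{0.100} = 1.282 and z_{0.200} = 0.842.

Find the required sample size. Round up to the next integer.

n = 83

n = [z_α·√(p₀q₀) + z_β·√(p₁q₁)]² / (p₁ − p₀)²
  = [1.282·√(0.63·0.37) + 0.842·√(0.52·0.48)]² / (-0.11)²
  = [1.282·0.4828 + 0.842·0.4996]² / 0.0121
  = [1.0396]² / 0.0121
  = 89.32
Finite-population correction (N = 1055): 89.32 / (1 + (89.32 − 1)/1055) = 82.42.
Round up → n = 83.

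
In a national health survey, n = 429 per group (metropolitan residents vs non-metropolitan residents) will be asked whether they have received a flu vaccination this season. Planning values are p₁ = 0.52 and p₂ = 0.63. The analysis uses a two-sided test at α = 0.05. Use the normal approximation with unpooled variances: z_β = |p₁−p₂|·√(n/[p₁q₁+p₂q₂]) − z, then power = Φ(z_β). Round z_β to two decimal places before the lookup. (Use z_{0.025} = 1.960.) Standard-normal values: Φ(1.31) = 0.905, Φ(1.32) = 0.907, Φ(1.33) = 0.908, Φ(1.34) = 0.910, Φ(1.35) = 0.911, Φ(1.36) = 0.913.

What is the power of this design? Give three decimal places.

Power ≈ 0.907

z_β = |p₁−p₂|·√(n/[p₁q₁+p₂q₂]) − z_{α/2}
    = 0.11 · √(429/0.4827) − 1.960
    = 0.11 · 29.8119 − 1.960
    = 3.2793 − 1.960 = 1.3193 → 1.32
Power = Φ(1.32) = 0.907.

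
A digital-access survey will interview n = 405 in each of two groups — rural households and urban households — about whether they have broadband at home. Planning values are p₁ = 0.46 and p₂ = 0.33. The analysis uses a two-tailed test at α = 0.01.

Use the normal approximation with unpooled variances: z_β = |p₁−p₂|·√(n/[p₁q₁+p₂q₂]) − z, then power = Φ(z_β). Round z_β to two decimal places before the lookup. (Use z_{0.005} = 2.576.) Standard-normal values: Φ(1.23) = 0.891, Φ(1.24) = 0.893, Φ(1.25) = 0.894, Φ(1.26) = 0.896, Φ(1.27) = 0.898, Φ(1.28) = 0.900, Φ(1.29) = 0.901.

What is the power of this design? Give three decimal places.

z_β = |p₁−p₂|·√(n/[p₁q₁+p₂q₂]) − z_{α/2}
    = 0.13 · √(405/0.4695) − 2.576
    = 0.13 · 29.3704 − 2.576
    = 3.8182 − 2.576 = 1.2422 → 1.24
Power = Φ(1.24) = 0.893.

Power ≈ 0.893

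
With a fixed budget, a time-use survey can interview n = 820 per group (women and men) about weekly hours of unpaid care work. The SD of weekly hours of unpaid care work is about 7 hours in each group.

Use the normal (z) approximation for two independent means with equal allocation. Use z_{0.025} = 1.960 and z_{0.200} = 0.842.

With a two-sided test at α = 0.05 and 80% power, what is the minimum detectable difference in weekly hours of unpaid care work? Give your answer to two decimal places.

δ = (z_{α/2} + z_β) · √((σ₁²+σ₂²)/n)
  = (1.960 + 0.842) · √(98/820)
  = 2.802 · √0.11951
  = 2.802 · 0.3457
  = 0.9687

Minimum detectable difference ≈ 0.97 hours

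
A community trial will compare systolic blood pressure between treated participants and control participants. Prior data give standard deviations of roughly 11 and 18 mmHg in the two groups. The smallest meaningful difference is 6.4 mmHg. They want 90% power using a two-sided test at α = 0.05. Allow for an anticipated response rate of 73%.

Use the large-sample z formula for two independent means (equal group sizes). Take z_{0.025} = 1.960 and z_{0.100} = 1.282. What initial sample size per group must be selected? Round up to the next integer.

n = (z_{α/2} + z_β)² · (σ₁² + σ₂²) / δ²
  = (1.960 + 1.282)² · (11² + 18² = 445) / 6.4²
  = 10.5106 · 445 / 40.96
  = 114.19
Adjust for 73% response: 114.19 / 0.73 = 156.42.
Round up → n = 157 per group.

n = 157 per group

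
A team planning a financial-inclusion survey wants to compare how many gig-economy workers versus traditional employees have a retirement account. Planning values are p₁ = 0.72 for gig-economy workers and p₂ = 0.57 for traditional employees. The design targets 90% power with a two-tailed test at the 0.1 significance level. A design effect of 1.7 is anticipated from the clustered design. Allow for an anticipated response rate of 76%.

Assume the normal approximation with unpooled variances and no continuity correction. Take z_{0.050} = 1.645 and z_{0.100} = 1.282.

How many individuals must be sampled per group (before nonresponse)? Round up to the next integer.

n = 381 per group

n = (z_{α/2} + z_β)² · [p₁(1−p₁) + p₂(1−p₂)] / (p₁ − p₂)²
  = (1.645 + 1.282)² · (0.72·0.28 + 0.57·0.43) / (0.15)²
  = (2.927)² · (0.2016 + 0.2451) / 0.0225
  = 8.5673 · 0.4467 / 0.0225
  = 170.09
Design effect: 1.7 × 170.09 = 289.15.
Adjust for 76% response: 289.15 / 0.76 = 380.46.
Round up → n = 381 per group.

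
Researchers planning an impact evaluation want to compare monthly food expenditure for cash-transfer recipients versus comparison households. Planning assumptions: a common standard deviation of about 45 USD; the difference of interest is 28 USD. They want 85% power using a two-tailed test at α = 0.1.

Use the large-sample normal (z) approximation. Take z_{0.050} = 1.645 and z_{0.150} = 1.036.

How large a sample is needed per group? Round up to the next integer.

n = 38 per group

n = (z_{α/2} + z_β)² · (σ₁² + σ₂²) / δ²
  = (1.645 + 1.036)² · (2·45² = 4050) / 28²
  = 7.1878 · 4050 / 784
  = 37.13
Round up → n = 38 per group.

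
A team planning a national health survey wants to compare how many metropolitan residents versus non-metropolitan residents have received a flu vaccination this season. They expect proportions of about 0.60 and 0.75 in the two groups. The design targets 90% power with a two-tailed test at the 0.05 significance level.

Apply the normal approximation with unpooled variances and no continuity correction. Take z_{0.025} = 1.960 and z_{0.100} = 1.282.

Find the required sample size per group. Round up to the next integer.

n = 200 per group

n = (z_{α/2} + z_β)² · [p₁(1−p₁) + p₂(1−p₂)] / (p₁ − p₂)²
  = (1.960 + 1.282)² · (0.60·0.40 + 0.75·0.25) / (-0.15)²
  = (3.242)² · (0.2400 + 0.1875) / 0.0225
  = 10.5106 · 0.4275 / 0.0225
  = 199.70
Round up → n = 200 per group.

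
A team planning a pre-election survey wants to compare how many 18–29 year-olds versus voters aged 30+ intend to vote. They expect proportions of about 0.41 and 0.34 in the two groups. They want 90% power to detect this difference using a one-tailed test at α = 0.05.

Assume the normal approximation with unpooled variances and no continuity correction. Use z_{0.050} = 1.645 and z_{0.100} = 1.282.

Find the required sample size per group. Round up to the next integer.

n = (z_α + z_β)² · [p₁(1−p₁) + p₂(1−p₂)] / (p₁ − p₂)²
  = (1.645 + 1.282)² · (0.41·0.59 + 0.34·0.66) / (0.07)²
  = (2.927)² · (0.2419 + 0.2244) / 0.0049
  = 8.5673 · 0.4663 / 0.0049
  = 815.30
Round up → n = 816 per group.

n = 816 per group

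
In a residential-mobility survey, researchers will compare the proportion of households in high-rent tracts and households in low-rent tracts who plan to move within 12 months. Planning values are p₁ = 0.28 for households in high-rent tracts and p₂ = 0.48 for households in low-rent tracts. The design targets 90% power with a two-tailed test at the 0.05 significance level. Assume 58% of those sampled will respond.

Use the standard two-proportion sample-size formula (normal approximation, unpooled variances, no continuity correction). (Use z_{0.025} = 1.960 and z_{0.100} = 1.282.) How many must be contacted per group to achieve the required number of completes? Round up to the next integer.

n = (z_{α/2} + z_β)² · [p₁(1−p₁) + p₂(1−p₂)] / (p₁ − p₂)²
  = (1.960 + 1.282)² · (0.28·0.72 + 0.48·0.52) / (-0.20)²
  = (3.242)² · (0.2016 + 0.2496) / 0.0400
  = 10.5106 · 0.4512 / 0.0400
  = 118.56
Adjust for 58% response: 118.56 / 0.58 = 204.41.
Round up → n = 205 per group.

n = 205 per group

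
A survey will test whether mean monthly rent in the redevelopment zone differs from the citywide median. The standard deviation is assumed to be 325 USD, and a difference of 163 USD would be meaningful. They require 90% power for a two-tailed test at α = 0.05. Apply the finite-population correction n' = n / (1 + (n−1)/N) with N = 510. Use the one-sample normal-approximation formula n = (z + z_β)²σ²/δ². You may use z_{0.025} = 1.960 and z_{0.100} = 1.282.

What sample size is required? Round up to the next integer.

n = 39

n = (z_{α/2} + z_β)² · σ² / δ²
  = (1.960 + 1.282)² · 325² / 163²
  = 10.5106 · 105625 / 26569
  = 41.78
Finite-population correction (N = 510): 41.78 / (1 + (41.78 − 1)/510) = 38.69.
Round up → n = 39.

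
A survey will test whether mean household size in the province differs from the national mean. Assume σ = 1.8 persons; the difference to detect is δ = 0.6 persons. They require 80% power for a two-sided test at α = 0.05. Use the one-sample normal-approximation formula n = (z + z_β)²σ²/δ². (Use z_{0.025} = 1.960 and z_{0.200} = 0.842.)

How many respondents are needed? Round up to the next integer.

n = (z_{α/2} + z_β)² · σ² / δ²
  = (1.960 + 0.842)² · 1.8² / 0.6²
  = 7.8512 · 3.24 / 0.36
  = 70.66
Round up → n = 71.

n = 71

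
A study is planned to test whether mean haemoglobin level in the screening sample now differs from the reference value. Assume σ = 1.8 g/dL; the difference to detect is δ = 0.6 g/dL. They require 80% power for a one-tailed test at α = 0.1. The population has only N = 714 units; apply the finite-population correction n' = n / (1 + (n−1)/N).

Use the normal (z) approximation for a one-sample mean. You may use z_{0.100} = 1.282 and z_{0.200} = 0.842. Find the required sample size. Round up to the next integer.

n = (z_α + z_β)² · σ² / δ²
  = (1.282 + 0.842)² · 1.8² / 0.6²
  = 4.5114 · 3.24 / 0.36
  = 40.60
Finite-population correction (N = 714): 40.60 / (1 + (40.60 − 1)/714) = 38.47.
Round up → n = 39.

n = 39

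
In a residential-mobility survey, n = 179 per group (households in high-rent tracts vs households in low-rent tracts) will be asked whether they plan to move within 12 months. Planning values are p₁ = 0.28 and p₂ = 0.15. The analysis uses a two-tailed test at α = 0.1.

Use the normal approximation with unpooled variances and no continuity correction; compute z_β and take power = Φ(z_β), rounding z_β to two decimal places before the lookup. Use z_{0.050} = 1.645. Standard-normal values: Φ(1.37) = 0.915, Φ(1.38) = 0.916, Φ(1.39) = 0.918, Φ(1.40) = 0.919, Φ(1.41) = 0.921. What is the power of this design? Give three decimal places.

z_β = |p₁−p₂|·√(n/[p₁q₁+p₂q₂]) − z_{α/2}
    = 0.13 · √(179/0.3291) − 1.645
    = 0.13 · 23.3218 − 1.645
    = 3.0318 − 1.645 = 1.3868 → 1.39
Power = Φ(1.39) = 0.918.

Power ≈ 0.918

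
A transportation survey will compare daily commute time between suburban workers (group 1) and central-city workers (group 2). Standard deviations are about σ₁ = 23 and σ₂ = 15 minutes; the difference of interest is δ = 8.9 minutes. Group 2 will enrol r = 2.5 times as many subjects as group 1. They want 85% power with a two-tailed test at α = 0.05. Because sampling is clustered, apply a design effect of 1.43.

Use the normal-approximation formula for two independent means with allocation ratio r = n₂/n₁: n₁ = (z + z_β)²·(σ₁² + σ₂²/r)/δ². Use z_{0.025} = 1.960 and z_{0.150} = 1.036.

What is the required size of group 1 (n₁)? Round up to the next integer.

n₁ = (z_{α/2} + z_β)² · (σ₁² + σ₂²/r) / δ²
   = (1.960 + 1.036)² · (23² + 15²/2.5) / 8.9²
   = 8.9760 · (529 + 90) / 79.21
   = 8.9760 · 619 / 79.21
   = 70.14
Design effect: 1.43 × 70.14 = 100.31.
Round up → n₁ = 101; n₂ = r·n₁ = 2.5 × 101 = 253.

n₁ = 101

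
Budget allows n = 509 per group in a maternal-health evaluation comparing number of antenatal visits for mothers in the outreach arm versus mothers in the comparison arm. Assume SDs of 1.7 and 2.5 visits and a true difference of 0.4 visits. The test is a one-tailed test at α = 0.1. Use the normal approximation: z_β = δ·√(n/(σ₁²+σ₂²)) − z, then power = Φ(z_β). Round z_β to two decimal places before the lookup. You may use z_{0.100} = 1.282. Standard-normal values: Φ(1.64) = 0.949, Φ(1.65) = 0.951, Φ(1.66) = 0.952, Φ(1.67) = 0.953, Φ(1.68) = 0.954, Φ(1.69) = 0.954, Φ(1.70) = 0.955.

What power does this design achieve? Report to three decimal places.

Power ≈ 0.955

z_β = δ·√(n/(σ₁²+σ₂²)) − z_α
    = 0.4 · √(509/9.14) − 1.282
    = 0.4 · 7.46252 − 1.282
    = 2.9850 − 1.282 = 1.7030 → 1.70
Power = Φ(1.70) = 0.955.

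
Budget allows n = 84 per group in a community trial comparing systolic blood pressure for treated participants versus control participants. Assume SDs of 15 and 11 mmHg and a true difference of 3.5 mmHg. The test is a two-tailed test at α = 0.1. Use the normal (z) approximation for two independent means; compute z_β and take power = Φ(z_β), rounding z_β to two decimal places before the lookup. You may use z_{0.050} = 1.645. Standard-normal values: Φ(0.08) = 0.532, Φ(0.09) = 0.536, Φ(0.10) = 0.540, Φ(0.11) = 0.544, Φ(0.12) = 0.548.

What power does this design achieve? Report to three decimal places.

z_β = δ·√(n/(σ₁²+σ₂²)) − z_{α/2}
    = 3.5 · √(84/346) − 1.645
    = 3.5 · 0.49272 − 1.645
    = 1.7245 − 1.645 = 0.0795 → 0.08
Power = Φ(0.08) = 0.532.

Power ≈ 0.532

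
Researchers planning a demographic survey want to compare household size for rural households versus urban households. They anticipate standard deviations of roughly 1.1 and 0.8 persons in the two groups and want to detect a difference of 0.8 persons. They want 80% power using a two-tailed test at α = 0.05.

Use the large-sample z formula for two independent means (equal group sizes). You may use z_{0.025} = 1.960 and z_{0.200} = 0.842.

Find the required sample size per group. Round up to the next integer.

n = 23 per group

n = (z_{α/2} + z_β)² · (σ₁² + σ₂²) / δ²
  = (1.960 + 0.842)² · (1.1² + 0.8² = 1.85) / 0.8²
  = 7.8512 · 1.85 / 0.64
  = 22.69
Round up → n = 23 per group.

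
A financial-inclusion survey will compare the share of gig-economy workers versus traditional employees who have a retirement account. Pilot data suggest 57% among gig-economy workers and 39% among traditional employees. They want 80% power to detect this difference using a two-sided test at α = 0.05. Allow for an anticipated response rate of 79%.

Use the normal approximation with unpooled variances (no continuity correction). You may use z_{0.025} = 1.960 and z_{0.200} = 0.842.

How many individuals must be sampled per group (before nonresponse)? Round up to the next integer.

n = (z_{α/2} + z_β)² · [p₁(1−p₁) + p₂(1−p₂)] / (p₁ − p₂)²
  = (1.960 + 0.842)² · (0.57·0.43 + 0.39·0.61) / (0.18)²
  = (2.802)² · (0.2451 + 0.2379) / 0.0324
  = 7.8512 · 0.4830 / 0.0324
  = 117.04
Adjust for 79% response: 117.04 / 0.79 = 148.15.
Round up → n = 149 per group.

n = 149 per group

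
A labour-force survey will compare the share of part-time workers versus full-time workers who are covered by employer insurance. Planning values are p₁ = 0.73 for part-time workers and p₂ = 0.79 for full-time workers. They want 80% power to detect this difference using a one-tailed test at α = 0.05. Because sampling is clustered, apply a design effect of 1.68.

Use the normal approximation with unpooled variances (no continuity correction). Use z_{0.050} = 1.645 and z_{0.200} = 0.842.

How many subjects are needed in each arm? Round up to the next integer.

n = 1048 per group

n = (z_α + z_β)² · [p₁(1−p₁) + p₂(1−p₂)] / (p₁ − p₂)²
  = (1.645 + 0.842)² · (0.73·0.27 + 0.79·0.21) / (-0.06)²
  = (2.487)² · (0.1971 + 0.1659) / 0.0036
  = 6.1852 · 0.3630 / 0.0036
  = 623.67
Design effect: 1.68 × 623.67 = 1047.77.
Round up → n = 1048 per group.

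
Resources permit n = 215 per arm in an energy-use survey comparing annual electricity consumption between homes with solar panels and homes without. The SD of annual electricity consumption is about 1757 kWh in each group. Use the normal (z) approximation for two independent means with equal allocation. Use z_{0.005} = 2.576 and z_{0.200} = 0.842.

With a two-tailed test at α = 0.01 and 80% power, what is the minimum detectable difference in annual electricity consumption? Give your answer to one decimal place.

Minimum detectable difference ≈ 579.2 kWh

δ = (z_{α/2} + z_β) · √((σ₁²+σ₂²)/n)
  = (2.576 + 0.842) · √(6174098/215)
  = 3.418 · √28716.7
  = 3.418 · 169.4601
  = 579.2147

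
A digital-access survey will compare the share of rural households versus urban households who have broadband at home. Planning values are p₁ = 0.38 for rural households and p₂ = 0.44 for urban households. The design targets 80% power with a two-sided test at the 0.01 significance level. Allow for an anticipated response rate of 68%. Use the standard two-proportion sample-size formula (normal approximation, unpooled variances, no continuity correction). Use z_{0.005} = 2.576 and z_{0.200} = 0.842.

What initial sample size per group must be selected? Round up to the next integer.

n = 2301 per group

n = (z_{α/2} + z_β)² · [p₁(1−p₁) + p₂(1−p₂)] / (p₁ − p₂)²
  = (2.576 + 0.842)² · (0.38·0.62 + 0.44·0.56) / (-0.06)²
  = (3.418)² · (0.2356 + 0.2464) / 0.0036
  = 11.6827 · 0.4820 / 0.0036
  = 1564.19
Adjust for 68% response: 1564.19 / 0.68 = 2300.27.
Round up → n = 2301 per group.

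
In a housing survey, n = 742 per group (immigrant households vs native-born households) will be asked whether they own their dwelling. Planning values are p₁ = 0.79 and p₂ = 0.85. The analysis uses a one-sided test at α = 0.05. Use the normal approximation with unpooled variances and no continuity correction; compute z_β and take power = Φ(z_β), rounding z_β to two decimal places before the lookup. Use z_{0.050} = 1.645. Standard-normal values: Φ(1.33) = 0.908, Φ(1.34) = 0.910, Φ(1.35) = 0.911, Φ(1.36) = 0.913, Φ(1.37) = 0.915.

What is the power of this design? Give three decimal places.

z_β = |p₁−p₂|·√(n/[p₁q₁+p₂q₂]) − z_α
    = 0.06 · √(742/0.2934) − 1.645
    = 0.06 · 50.2889 − 1.645
    = 3.0173 − 1.645 = 1.3723 → 1.37
Power = Φ(1.37) = 0.915.

Power ≈ 0.915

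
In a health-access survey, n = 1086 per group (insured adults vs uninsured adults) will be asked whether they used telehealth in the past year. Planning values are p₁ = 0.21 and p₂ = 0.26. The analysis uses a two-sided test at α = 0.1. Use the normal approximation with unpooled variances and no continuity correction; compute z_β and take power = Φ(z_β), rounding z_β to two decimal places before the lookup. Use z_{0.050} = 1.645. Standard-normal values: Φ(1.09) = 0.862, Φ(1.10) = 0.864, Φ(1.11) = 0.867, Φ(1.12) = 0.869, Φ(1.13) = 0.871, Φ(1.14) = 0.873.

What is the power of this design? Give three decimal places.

z_β = |p₁−p₂|·√(n/[p₁q₁+p₂q₂]) − z_{α/2}
    = 0.05 · √(1086/0.3583) − 1.645
    = 0.05 · 55.0543 − 1.645
    = 2.7527 − 1.645 = 1.1077 → 1.11
Power = Φ(1.11) = 0.867.

Power ≈ 0.867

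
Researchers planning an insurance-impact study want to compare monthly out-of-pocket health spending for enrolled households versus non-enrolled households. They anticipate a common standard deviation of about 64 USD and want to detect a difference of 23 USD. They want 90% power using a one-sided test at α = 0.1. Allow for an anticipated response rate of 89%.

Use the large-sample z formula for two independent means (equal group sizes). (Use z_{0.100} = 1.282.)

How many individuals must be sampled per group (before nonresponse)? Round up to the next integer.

n = (z_α + z_β)² · (σ₁² + σ₂²) / δ²
  = (1.282 + 1.282)² · (2·64² = 8192) / 23²
  = 6.5741 · 8192 / 529
  = 101.81
Adjust for 89% response: 101.81 / 0.89 = 114.39.
Round up → n = 115 per group.

n = 115 per group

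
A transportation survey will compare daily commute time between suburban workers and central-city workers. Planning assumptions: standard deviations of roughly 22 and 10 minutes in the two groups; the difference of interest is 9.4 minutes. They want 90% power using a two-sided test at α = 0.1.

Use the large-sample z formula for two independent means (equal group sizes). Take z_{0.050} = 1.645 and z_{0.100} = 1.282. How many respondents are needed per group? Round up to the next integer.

n = (z_{α/2} + z_β)² · (σ₁² + σ₂²) / δ²
  = (1.645 + 1.282)² · (22² + 10² = 584) / 9.4²
  = 8.5673 · 584 / 88.36
  = 56.62
Round up → n = 57 per group.

n = 57 per group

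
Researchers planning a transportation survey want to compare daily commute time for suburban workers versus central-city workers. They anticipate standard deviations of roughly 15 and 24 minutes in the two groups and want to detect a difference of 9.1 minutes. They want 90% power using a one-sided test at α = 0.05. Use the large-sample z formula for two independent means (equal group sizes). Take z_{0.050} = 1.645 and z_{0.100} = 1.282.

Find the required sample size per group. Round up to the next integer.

n = 83 per group

n = (z_α + z_β)² · (σ₁² + σ₂²) / δ²
  = (1.645 + 1.282)² · (15² + 24² = 801) / 9.1²
  = 8.5673 · 801 / 82.81
  = 82.87
Round up → n = 83 per group.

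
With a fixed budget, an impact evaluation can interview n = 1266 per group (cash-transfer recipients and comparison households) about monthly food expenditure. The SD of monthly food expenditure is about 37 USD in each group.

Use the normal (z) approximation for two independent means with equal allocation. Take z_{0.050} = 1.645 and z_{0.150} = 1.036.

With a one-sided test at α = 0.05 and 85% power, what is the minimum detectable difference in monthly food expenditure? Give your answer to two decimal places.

δ = (z_α + z_β) · √((σ₁²+σ₂²)/n)
  = (1.645 + 1.036) · √(2738/1266)
  = 2.681 · √2.1627
  = 2.681 · 1.4706
  = 3.9427

Minimum detectable difference ≈ 3.94 USD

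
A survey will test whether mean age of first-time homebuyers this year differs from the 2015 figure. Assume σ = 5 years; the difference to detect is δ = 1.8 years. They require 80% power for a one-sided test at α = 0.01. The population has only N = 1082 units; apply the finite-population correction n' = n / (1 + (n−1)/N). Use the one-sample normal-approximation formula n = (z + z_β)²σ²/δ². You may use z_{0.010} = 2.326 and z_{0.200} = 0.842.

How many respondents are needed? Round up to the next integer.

n = (z_α + z_β)² · σ² / δ²
  = (2.326 + 0.842)² · 5² / 1.8²
  = 10.0362 · 25 / 3.24
  = 77.44
Finite-population correction (N = 1082): 77.44 / (1 + (77.44 − 1)/1082) = 72.33.
Round up → n = 73.

n = 73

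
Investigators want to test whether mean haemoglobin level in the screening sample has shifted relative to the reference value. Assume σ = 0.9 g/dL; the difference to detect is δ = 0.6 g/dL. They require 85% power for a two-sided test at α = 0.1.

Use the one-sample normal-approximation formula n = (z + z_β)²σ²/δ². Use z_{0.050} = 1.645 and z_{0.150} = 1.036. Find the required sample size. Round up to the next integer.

n = 17

n = (z_{α/2} + z_β)² · σ² / δ²
  = (1.645 + 1.036)² · 0.9² / 0.6²
  = 7.1878 · 0.81 / 0.36
  = 16.17
Round up → n = 17.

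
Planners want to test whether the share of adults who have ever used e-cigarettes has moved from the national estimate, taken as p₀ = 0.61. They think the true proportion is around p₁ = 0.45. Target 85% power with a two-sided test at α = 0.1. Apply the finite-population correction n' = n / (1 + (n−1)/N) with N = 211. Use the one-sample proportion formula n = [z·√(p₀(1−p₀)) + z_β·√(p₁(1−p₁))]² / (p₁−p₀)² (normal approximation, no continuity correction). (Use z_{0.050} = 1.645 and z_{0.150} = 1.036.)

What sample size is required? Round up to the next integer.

n = 52

n = [z_{α/2}·√(p₀q₀) + z_β·√(p₁q₁)]² / (p₁ − p₀)²
  = [1.645·√(0.61·0.39) + 1.036·√(0.45·0.55)]² / (-0.16)²
  = [1.645·0.4877 + 1.036·0.4975]² / 0.0256
  = [1.3178]² / 0.0256
  = 67.83
Finite-population correction (N = 211): 67.83 / (1 + (67.83 − 1)/211) = 51.51.
Round up → n = 52.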